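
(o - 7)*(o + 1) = o^2 - 6*o - 7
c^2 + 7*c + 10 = (c + 2)*(c + 5)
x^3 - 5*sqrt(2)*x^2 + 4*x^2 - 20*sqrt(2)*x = x*(x + 4)*(x - 5*sqrt(2))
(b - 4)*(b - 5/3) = b^2 - 17*b/3 + 20/3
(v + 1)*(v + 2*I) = v^2 + v + 2*I*v + 2*I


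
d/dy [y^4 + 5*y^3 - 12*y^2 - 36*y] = 4*y^3 + 15*y^2 - 24*y - 36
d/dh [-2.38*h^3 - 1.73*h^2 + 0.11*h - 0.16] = -7.14*h^2 - 3.46*h + 0.11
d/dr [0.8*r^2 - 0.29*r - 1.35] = 1.6*r - 0.29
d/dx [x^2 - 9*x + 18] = 2*x - 9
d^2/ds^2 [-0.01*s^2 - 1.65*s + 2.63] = -0.0200000000000000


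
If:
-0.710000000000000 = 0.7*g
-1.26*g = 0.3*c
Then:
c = 4.26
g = -1.01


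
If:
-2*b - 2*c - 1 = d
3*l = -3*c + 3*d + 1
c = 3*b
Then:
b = -l/11 - 2/33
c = -3*l/11 - 2/11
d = 8*l/11 - 17/33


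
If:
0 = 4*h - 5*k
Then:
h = 5*k/4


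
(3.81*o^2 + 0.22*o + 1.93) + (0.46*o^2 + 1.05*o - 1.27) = 4.27*o^2 + 1.27*o + 0.66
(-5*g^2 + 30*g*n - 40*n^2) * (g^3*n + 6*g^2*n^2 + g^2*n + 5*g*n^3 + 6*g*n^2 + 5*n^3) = -5*g^5*n - 5*g^4*n + 115*g^3*n^3 - 90*g^2*n^4 + 115*g^2*n^3 - 200*g*n^5 - 90*g*n^4 - 200*n^5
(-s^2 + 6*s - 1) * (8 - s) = s^3 - 14*s^2 + 49*s - 8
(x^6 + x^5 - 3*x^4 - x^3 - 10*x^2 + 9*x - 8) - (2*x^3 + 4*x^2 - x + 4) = x^6 + x^5 - 3*x^4 - 3*x^3 - 14*x^2 + 10*x - 12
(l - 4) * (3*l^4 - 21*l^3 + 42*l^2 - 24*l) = 3*l^5 - 33*l^4 + 126*l^3 - 192*l^2 + 96*l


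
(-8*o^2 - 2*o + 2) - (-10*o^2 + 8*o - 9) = 2*o^2 - 10*o + 11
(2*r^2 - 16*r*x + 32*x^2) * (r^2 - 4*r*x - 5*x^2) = 2*r^4 - 24*r^3*x + 86*r^2*x^2 - 48*r*x^3 - 160*x^4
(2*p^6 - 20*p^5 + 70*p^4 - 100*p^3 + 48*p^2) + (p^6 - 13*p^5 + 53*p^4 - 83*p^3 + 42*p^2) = 3*p^6 - 33*p^5 + 123*p^4 - 183*p^3 + 90*p^2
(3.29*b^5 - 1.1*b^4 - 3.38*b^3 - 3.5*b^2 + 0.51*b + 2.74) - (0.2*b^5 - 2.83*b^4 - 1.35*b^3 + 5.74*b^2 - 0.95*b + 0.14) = 3.09*b^5 + 1.73*b^4 - 2.03*b^3 - 9.24*b^2 + 1.46*b + 2.6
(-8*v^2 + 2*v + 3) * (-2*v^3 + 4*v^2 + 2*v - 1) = 16*v^5 - 36*v^4 - 14*v^3 + 24*v^2 + 4*v - 3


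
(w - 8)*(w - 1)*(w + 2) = w^3 - 7*w^2 - 10*w + 16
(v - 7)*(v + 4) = v^2 - 3*v - 28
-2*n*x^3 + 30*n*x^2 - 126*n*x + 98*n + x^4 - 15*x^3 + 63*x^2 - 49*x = (-2*n + x)*(x - 7)^2*(x - 1)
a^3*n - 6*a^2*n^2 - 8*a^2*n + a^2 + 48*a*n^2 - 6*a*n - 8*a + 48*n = (a - 8)*(a - 6*n)*(a*n + 1)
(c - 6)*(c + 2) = c^2 - 4*c - 12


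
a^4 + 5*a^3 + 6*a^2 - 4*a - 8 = (a - 1)*(a + 2)^3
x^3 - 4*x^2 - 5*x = x*(x - 5)*(x + 1)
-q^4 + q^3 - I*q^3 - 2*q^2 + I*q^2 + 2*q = q*(q + 2*I)*(I*q + 1)*(I*q - I)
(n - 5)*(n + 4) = n^2 - n - 20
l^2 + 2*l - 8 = (l - 2)*(l + 4)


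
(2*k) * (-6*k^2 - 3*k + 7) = -12*k^3 - 6*k^2 + 14*k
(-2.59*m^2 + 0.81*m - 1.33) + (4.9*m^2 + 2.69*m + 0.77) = 2.31*m^2 + 3.5*m - 0.56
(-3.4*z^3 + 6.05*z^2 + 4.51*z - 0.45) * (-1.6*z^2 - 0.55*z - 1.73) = 5.44*z^5 - 7.81*z^4 - 4.6615*z^3 - 12.227*z^2 - 7.5548*z + 0.7785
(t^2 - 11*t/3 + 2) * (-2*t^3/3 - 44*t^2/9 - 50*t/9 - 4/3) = -2*t^5/3 - 22*t^4/9 + 298*t^3/27 + 250*t^2/27 - 56*t/9 - 8/3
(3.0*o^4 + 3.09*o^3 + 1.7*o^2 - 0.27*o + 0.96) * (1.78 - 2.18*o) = -6.54*o^5 - 1.3962*o^4 + 1.7942*o^3 + 3.6146*o^2 - 2.5734*o + 1.7088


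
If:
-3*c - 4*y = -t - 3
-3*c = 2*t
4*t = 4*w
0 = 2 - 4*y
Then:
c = 2/9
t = -1/3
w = -1/3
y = 1/2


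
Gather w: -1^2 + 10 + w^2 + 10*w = w^2 + 10*w + 9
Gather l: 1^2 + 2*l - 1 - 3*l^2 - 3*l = -3*l^2 - l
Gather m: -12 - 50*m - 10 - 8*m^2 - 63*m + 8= -8*m^2 - 113*m - 14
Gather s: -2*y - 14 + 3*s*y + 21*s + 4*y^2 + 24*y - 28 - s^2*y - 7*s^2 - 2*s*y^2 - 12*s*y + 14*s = s^2*(-y - 7) + s*(-2*y^2 - 9*y + 35) + 4*y^2 + 22*y - 42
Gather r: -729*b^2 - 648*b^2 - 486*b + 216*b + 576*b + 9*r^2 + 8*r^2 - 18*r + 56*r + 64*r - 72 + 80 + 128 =-1377*b^2 + 306*b + 17*r^2 + 102*r + 136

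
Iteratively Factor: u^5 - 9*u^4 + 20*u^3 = (u - 5)*(u^4 - 4*u^3) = (u - 5)*(u - 4)*(u^3) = u*(u - 5)*(u - 4)*(u^2) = u^2*(u - 5)*(u - 4)*(u)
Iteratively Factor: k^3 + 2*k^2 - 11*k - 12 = (k + 1)*(k^2 + k - 12) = (k - 3)*(k + 1)*(k + 4)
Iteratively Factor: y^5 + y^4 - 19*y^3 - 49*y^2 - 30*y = (y + 1)*(y^4 - 19*y^2 - 30*y) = (y + 1)*(y + 3)*(y^3 - 3*y^2 - 10*y) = (y + 1)*(y + 2)*(y + 3)*(y^2 - 5*y) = y*(y + 1)*(y + 2)*(y + 3)*(y - 5)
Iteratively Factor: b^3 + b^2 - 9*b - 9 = (b - 3)*(b^2 + 4*b + 3) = (b - 3)*(b + 3)*(b + 1)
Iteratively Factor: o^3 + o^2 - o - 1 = (o + 1)*(o^2 - 1) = (o - 1)*(o + 1)*(o + 1)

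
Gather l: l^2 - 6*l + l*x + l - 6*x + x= l^2 + l*(x - 5) - 5*x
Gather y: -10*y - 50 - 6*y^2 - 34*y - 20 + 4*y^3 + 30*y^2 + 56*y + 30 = 4*y^3 + 24*y^2 + 12*y - 40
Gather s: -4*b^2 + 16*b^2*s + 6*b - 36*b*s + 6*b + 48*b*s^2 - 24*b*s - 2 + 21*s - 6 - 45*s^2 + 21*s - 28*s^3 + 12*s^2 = -4*b^2 + 12*b - 28*s^3 + s^2*(48*b - 33) + s*(16*b^2 - 60*b + 42) - 8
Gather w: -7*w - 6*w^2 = -6*w^2 - 7*w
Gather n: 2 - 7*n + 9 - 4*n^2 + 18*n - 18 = -4*n^2 + 11*n - 7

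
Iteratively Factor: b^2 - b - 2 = (b - 2)*(b + 1)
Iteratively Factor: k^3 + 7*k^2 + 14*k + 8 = (k + 2)*(k^2 + 5*k + 4) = (k + 1)*(k + 2)*(k + 4)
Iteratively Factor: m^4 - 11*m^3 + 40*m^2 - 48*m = (m - 4)*(m^3 - 7*m^2 + 12*m) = m*(m - 4)*(m^2 - 7*m + 12) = m*(m - 4)^2*(m - 3)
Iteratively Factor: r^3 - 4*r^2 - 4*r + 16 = (r + 2)*(r^2 - 6*r + 8) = (r - 2)*(r + 2)*(r - 4)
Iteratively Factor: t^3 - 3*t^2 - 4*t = (t)*(t^2 - 3*t - 4) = t*(t - 4)*(t + 1)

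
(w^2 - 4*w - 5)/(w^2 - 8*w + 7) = (w^2 - 4*w - 5)/(w^2 - 8*w + 7)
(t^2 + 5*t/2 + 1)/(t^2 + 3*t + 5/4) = 2*(t + 2)/(2*t + 5)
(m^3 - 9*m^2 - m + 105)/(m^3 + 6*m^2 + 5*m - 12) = (m^2 - 12*m + 35)/(m^2 + 3*m - 4)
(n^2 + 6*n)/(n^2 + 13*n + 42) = n/(n + 7)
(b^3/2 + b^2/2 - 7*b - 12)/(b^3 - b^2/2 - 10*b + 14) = (b^3 + b^2 - 14*b - 24)/(2*b^3 - b^2 - 20*b + 28)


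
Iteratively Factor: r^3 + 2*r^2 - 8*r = (r)*(r^2 + 2*r - 8) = r*(r - 2)*(r + 4)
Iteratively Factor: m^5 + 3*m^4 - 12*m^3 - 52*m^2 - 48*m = (m + 2)*(m^4 + m^3 - 14*m^2 - 24*m) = m*(m + 2)*(m^3 + m^2 - 14*m - 24) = m*(m + 2)*(m + 3)*(m^2 - 2*m - 8) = m*(m - 4)*(m + 2)*(m + 3)*(m + 2)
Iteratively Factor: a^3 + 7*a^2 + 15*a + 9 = (a + 3)*(a^2 + 4*a + 3) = (a + 3)^2*(a + 1)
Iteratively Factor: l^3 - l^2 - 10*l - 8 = (l + 1)*(l^2 - 2*l - 8) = (l + 1)*(l + 2)*(l - 4)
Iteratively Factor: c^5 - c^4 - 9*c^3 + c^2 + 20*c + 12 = (c - 2)*(c^4 + c^3 - 7*c^2 - 13*c - 6) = (c - 2)*(c + 1)*(c^3 - 7*c - 6) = (c - 2)*(c + 1)*(c + 2)*(c^2 - 2*c - 3) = (c - 3)*(c - 2)*(c + 1)*(c + 2)*(c + 1)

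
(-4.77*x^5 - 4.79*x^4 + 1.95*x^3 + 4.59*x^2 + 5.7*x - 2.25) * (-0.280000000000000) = 1.3356*x^5 + 1.3412*x^4 - 0.546*x^3 - 1.2852*x^2 - 1.596*x + 0.63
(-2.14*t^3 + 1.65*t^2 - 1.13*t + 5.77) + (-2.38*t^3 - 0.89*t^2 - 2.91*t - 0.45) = -4.52*t^3 + 0.76*t^2 - 4.04*t + 5.32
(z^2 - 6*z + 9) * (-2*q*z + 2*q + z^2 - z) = -2*q*z^3 + 14*q*z^2 - 30*q*z + 18*q + z^4 - 7*z^3 + 15*z^2 - 9*z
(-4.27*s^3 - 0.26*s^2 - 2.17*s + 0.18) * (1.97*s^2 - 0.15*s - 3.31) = -8.4119*s^5 + 0.1283*s^4 + 9.8978*s^3 + 1.5407*s^2 + 7.1557*s - 0.5958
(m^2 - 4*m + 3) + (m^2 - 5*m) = 2*m^2 - 9*m + 3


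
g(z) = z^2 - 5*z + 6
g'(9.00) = 13.00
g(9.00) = 42.00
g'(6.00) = 7.00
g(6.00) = 12.00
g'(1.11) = -2.78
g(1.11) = 1.68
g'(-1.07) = -7.14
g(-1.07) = 12.49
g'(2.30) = -0.40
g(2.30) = -0.21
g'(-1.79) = -8.58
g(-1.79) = 18.15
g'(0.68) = -3.64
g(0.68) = 3.06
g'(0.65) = -3.70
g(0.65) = 3.17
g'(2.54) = 0.08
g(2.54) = -0.25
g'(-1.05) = -7.10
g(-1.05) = 12.35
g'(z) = 2*z - 5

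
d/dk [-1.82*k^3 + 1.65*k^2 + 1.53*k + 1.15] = -5.46*k^2 + 3.3*k + 1.53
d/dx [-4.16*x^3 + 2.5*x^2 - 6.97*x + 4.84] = -12.48*x^2 + 5.0*x - 6.97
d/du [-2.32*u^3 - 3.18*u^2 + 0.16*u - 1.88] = -6.96*u^2 - 6.36*u + 0.16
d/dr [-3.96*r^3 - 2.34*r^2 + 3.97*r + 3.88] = -11.88*r^2 - 4.68*r + 3.97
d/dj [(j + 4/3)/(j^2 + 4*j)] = (-3*j^2 - 8*j - 16)/(3*j^2*(j^2 + 8*j + 16))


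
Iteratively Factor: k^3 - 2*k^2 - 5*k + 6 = (k + 2)*(k^2 - 4*k + 3) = (k - 3)*(k + 2)*(k - 1)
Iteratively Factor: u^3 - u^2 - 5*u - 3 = (u + 1)*(u^2 - 2*u - 3) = (u - 3)*(u + 1)*(u + 1)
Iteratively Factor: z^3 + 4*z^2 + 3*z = (z + 3)*(z^2 + z) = (z + 1)*(z + 3)*(z)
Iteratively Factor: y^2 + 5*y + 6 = (y + 2)*(y + 3)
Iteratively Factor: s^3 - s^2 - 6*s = (s)*(s^2 - s - 6) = s*(s + 2)*(s - 3)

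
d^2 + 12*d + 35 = (d + 5)*(d + 7)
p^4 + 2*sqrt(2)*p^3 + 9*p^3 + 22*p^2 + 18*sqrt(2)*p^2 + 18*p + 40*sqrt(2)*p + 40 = (p + 4)*(p + 5)*(p + sqrt(2))^2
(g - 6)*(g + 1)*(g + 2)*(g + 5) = g^4 + 2*g^3 - 31*g^2 - 92*g - 60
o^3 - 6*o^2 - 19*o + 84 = (o - 7)*(o - 3)*(o + 4)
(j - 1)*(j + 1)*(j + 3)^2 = j^4 + 6*j^3 + 8*j^2 - 6*j - 9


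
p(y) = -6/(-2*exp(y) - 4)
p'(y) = -12*exp(y)/(-2*exp(y) - 4)^2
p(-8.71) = 1.50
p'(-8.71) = -0.00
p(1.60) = 0.43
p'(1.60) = -0.31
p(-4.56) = 1.49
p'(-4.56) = -0.01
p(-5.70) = 1.50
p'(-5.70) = -0.00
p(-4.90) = 1.49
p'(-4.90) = -0.01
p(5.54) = 0.01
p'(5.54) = -0.01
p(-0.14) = 1.05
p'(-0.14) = -0.32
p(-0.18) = 1.06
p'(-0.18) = -0.31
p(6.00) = 0.01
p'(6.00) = -0.00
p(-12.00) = 1.50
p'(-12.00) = 0.00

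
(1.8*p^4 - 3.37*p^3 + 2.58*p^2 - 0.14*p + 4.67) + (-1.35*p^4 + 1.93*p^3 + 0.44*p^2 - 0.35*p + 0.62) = 0.45*p^4 - 1.44*p^3 + 3.02*p^2 - 0.49*p + 5.29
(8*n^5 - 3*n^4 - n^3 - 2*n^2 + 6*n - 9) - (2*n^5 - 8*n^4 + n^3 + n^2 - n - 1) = 6*n^5 + 5*n^4 - 2*n^3 - 3*n^2 + 7*n - 8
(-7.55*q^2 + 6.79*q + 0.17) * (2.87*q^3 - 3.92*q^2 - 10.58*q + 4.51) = -21.6685*q^5 + 49.0833*q^4 + 53.7501*q^3 - 106.5551*q^2 + 28.8243*q + 0.7667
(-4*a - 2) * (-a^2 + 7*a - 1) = 4*a^3 - 26*a^2 - 10*a + 2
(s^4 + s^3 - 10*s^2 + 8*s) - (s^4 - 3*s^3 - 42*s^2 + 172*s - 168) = 4*s^3 + 32*s^2 - 164*s + 168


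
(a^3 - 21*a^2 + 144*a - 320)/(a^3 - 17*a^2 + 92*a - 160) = (a - 8)/(a - 4)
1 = 1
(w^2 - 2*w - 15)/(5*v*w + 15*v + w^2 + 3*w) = (w - 5)/(5*v + w)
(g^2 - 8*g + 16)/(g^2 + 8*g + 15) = (g^2 - 8*g + 16)/(g^2 + 8*g + 15)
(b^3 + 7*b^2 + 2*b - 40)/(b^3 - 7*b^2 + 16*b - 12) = (b^2 + 9*b + 20)/(b^2 - 5*b + 6)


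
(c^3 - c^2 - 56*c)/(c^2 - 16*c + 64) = c*(c + 7)/(c - 8)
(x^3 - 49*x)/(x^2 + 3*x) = (x^2 - 49)/(x + 3)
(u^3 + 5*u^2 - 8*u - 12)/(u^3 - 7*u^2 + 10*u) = (u^2 + 7*u + 6)/(u*(u - 5))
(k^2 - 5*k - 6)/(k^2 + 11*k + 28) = (k^2 - 5*k - 6)/(k^2 + 11*k + 28)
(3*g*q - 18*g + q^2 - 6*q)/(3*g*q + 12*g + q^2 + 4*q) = (q - 6)/(q + 4)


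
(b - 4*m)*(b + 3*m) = b^2 - b*m - 12*m^2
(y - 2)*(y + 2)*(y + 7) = y^3 + 7*y^2 - 4*y - 28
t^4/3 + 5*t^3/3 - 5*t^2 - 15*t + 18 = (t/3 + 1)*(t - 3)*(t - 1)*(t + 6)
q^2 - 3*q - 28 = (q - 7)*(q + 4)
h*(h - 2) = h^2 - 2*h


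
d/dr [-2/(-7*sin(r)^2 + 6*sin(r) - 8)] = 4*(3 - 7*sin(r))*cos(r)/(7*sin(r)^2 - 6*sin(r) + 8)^2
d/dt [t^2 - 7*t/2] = 2*t - 7/2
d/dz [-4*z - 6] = -4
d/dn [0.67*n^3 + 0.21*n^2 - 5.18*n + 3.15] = 2.01*n^2 + 0.42*n - 5.18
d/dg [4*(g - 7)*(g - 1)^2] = 12*(g - 5)*(g - 1)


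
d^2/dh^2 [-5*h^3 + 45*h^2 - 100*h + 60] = 90 - 30*h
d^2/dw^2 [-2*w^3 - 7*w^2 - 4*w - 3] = -12*w - 14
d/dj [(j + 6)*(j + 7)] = 2*j + 13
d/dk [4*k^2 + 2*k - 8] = 8*k + 2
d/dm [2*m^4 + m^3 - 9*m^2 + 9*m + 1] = 8*m^3 + 3*m^2 - 18*m + 9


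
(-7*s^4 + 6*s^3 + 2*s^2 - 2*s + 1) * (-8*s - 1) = 56*s^5 - 41*s^4 - 22*s^3 + 14*s^2 - 6*s - 1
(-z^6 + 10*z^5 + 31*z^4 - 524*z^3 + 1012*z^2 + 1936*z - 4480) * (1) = -z^6 + 10*z^5 + 31*z^4 - 524*z^3 + 1012*z^2 + 1936*z - 4480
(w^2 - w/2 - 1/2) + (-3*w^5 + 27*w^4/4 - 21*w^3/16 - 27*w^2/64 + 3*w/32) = -3*w^5 + 27*w^4/4 - 21*w^3/16 + 37*w^2/64 - 13*w/32 - 1/2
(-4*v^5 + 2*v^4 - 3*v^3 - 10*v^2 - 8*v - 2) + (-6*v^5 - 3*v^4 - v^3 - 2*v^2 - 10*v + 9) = -10*v^5 - v^4 - 4*v^3 - 12*v^2 - 18*v + 7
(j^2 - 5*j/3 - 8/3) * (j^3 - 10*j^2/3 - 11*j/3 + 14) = j^5 - 5*j^4 - 7*j^3/9 + 29*j^2 - 122*j/9 - 112/3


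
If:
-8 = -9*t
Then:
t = 8/9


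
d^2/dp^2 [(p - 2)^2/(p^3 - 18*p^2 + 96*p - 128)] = 2*(p + 10)/(p^4 - 32*p^3 + 384*p^2 - 2048*p + 4096)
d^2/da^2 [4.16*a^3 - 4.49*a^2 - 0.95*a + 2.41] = 24.96*a - 8.98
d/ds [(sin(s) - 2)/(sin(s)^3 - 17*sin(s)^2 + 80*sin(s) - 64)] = (7*sin(s) + cos(2*s) - 13)*cos(s)/((sin(s) - 8)^3*(sin(s) - 1)^2)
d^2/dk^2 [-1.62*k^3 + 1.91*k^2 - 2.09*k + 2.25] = 3.82 - 9.72*k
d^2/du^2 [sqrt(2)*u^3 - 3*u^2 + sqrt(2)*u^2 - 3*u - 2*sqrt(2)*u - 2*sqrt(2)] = 6*sqrt(2)*u - 6 + 2*sqrt(2)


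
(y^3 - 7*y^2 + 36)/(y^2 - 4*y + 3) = (y^2 - 4*y - 12)/(y - 1)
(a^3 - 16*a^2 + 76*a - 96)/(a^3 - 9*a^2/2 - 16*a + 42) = 2*(a - 8)/(2*a + 7)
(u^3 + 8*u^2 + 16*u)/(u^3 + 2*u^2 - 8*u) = (u + 4)/(u - 2)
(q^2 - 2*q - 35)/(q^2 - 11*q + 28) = (q + 5)/(q - 4)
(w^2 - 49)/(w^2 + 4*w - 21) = (w - 7)/(w - 3)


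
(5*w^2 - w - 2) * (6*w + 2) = 30*w^3 + 4*w^2 - 14*w - 4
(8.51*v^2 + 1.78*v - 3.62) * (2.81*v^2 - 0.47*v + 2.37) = 23.9131*v^4 + 1.0021*v^3 + 9.1599*v^2 + 5.92*v - 8.5794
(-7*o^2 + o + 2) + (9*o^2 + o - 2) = 2*o^2 + 2*o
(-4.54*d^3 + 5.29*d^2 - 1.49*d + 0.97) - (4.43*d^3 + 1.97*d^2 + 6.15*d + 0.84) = -8.97*d^3 + 3.32*d^2 - 7.64*d + 0.13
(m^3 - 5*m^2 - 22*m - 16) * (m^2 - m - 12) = m^5 - 6*m^4 - 29*m^3 + 66*m^2 + 280*m + 192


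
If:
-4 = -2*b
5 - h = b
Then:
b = 2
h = 3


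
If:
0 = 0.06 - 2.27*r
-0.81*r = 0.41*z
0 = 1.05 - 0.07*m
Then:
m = 15.00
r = 0.03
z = -0.05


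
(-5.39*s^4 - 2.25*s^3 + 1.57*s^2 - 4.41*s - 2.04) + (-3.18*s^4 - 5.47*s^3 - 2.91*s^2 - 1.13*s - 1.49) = -8.57*s^4 - 7.72*s^3 - 1.34*s^2 - 5.54*s - 3.53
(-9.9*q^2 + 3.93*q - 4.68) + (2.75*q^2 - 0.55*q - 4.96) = -7.15*q^2 + 3.38*q - 9.64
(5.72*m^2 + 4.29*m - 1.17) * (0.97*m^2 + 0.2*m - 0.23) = 5.5484*m^4 + 5.3053*m^3 - 1.5925*m^2 - 1.2207*m + 0.2691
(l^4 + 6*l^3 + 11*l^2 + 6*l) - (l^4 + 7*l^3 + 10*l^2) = -l^3 + l^2 + 6*l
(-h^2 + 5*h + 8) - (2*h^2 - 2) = -3*h^2 + 5*h + 10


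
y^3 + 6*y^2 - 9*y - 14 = (y - 2)*(y + 1)*(y + 7)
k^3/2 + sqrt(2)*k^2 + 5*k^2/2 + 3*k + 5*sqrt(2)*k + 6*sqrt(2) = (k/2 + sqrt(2))*(k + 2)*(k + 3)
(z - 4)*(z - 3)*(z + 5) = z^3 - 2*z^2 - 23*z + 60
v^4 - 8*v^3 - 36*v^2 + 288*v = v*(v - 8)*(v - 6)*(v + 6)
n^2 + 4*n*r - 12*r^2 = (n - 2*r)*(n + 6*r)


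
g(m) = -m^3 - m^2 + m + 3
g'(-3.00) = -20.00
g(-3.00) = 18.00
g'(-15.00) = -644.00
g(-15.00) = 3138.00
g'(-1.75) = -4.69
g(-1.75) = 3.55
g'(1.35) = -7.17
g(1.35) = 0.07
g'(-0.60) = 1.12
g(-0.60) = 2.26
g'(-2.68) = -15.19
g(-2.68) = 12.39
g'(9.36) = -280.55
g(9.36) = -895.28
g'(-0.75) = 0.81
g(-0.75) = 2.11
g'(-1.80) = -5.12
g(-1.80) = 3.79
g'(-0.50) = 1.25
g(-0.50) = 2.38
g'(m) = -3*m^2 - 2*m + 1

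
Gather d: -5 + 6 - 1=0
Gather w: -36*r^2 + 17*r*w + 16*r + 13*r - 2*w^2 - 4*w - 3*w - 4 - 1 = -36*r^2 + 29*r - 2*w^2 + w*(17*r - 7) - 5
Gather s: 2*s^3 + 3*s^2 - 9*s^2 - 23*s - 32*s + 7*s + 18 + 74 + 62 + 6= 2*s^3 - 6*s^2 - 48*s + 160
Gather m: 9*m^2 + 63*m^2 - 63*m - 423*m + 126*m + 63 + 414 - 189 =72*m^2 - 360*m + 288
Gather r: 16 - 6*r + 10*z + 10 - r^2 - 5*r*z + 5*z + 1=-r^2 + r*(-5*z - 6) + 15*z + 27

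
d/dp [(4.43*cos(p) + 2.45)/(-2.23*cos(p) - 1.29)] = 0.251199999999999*sin(p)/(2.23*cos(p) + 1.29)^2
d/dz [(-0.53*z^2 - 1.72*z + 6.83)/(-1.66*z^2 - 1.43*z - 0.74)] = (-2.0973*z^2 + 23.46*z + 11.0397)/(2.7556*z^4 + 4.7476*z^3 + 4.5017*z^2 + 2.1164*z + 0.5476)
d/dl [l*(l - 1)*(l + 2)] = 3*l^2 + 2*l - 2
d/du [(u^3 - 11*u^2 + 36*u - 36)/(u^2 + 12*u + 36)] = (u^3 + 18*u^2 - 168*u + 288)/(u^3 + 18*u^2 + 108*u + 216)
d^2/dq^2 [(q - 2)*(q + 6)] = 2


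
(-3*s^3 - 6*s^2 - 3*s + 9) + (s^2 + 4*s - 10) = -3*s^3 - 5*s^2 + s - 1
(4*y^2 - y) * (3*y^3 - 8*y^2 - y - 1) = 12*y^5 - 35*y^4 + 4*y^3 - 3*y^2 + y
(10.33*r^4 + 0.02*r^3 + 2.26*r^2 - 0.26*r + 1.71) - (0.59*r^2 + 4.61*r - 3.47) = 10.33*r^4 + 0.02*r^3 + 1.67*r^2 - 4.87*r + 5.18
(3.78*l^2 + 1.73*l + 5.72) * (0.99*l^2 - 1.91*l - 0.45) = 3.7422*l^4 - 5.5071*l^3 + 0.6575*l^2 - 11.7037*l - 2.574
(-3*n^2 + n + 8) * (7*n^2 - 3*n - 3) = -21*n^4 + 16*n^3 + 62*n^2 - 27*n - 24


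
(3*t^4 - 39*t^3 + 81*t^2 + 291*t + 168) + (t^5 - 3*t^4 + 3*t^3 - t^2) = t^5 - 36*t^3 + 80*t^2 + 291*t + 168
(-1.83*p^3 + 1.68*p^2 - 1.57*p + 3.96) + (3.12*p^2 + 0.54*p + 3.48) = -1.83*p^3 + 4.8*p^2 - 1.03*p + 7.44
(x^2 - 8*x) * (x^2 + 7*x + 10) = x^4 - x^3 - 46*x^2 - 80*x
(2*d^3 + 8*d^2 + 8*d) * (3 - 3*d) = -6*d^4 - 18*d^3 + 24*d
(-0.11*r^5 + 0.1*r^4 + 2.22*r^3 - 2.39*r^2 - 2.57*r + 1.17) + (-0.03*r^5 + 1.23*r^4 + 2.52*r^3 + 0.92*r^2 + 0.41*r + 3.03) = -0.14*r^5 + 1.33*r^4 + 4.74*r^3 - 1.47*r^2 - 2.16*r + 4.2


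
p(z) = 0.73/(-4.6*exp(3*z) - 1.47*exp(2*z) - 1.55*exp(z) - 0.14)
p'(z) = 0.73*(13.8*exp(3*z) + 2.94*exp(2*z) + 1.55*exp(z))/(-4.6*exp(3*z) - 1.47*exp(2*z) - 1.55*exp(z) - 0.14)^2 = (10.074*exp(2*z) + 2.1462*exp(z) + 1.1315)*exp(z)/(4.6*exp(3*z) + 1.47*exp(2*z) + 1.55*exp(z) + 0.14)^2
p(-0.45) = -0.25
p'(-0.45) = 0.49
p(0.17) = -0.06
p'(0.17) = 0.15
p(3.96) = -0.00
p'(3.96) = 0.00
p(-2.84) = -3.09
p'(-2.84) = 1.35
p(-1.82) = -1.62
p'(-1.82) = 1.40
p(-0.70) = -0.40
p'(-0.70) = 0.69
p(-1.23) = -0.88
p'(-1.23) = 1.10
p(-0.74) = -0.43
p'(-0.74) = 0.72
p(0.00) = -0.09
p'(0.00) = 0.22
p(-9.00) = -5.21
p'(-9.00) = 0.01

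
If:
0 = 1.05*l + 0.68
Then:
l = -0.65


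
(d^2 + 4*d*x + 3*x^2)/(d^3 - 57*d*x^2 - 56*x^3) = (-d - 3*x)/(-d^2 + d*x + 56*x^2)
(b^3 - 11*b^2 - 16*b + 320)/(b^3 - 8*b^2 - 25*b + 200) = (b - 8)/(b - 5)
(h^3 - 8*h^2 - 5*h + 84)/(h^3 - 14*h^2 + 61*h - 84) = (h + 3)/(h - 3)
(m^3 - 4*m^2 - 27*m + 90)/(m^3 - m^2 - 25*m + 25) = (m^2 - 9*m + 18)/(m^2 - 6*m + 5)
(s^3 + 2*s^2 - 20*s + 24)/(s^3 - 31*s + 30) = (s^2 - 4*s + 4)/(s^2 - 6*s + 5)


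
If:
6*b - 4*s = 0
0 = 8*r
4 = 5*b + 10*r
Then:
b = 4/5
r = 0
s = 6/5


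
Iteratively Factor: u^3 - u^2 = (u)*(u^2 - u) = u^2*(u - 1)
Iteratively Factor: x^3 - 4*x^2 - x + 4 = (x - 4)*(x^2 - 1) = (x - 4)*(x + 1)*(x - 1)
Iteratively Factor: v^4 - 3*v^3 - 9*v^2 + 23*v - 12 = (v + 3)*(v^3 - 6*v^2 + 9*v - 4) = (v - 1)*(v + 3)*(v^2 - 5*v + 4) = (v - 1)^2*(v + 3)*(v - 4)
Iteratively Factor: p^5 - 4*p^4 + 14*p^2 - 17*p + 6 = (p - 1)*(p^4 - 3*p^3 - 3*p^2 + 11*p - 6) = (p - 3)*(p - 1)*(p^3 - 3*p + 2) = (p - 3)*(p - 1)^2*(p^2 + p - 2) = (p - 3)*(p - 1)^2*(p + 2)*(p - 1)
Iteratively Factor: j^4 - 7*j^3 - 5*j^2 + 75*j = (j + 3)*(j^3 - 10*j^2 + 25*j) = (j - 5)*(j + 3)*(j^2 - 5*j) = (j - 5)^2*(j + 3)*(j)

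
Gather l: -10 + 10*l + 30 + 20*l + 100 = 30*l + 120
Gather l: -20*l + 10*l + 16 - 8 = 8 - 10*l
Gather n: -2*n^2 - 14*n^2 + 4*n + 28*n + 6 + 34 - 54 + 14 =-16*n^2 + 32*n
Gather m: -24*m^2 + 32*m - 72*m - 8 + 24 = -24*m^2 - 40*m + 16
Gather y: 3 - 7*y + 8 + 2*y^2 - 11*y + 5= 2*y^2 - 18*y + 16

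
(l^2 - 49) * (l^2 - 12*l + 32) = l^4 - 12*l^3 - 17*l^2 + 588*l - 1568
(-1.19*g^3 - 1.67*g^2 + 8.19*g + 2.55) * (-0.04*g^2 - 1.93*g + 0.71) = 0.0476*g^5 + 2.3635*g^4 + 2.0506*g^3 - 17.0944*g^2 + 0.893400000000001*g + 1.8105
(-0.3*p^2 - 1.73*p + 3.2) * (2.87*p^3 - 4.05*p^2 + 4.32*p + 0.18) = -0.861*p^5 - 3.7501*p^4 + 14.8945*p^3 - 20.4876*p^2 + 13.5126*p + 0.576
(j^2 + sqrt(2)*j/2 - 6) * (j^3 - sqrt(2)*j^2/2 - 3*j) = j^5 - 19*j^3/2 + 3*sqrt(2)*j^2/2 + 18*j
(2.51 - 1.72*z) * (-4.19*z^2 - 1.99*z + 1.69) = 7.2068*z^3 - 7.0941*z^2 - 7.9017*z + 4.2419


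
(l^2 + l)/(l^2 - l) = (l + 1)/(l - 1)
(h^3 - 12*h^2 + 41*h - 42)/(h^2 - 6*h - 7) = (h^2 - 5*h + 6)/(h + 1)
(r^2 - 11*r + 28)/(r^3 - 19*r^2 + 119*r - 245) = (r - 4)/(r^2 - 12*r + 35)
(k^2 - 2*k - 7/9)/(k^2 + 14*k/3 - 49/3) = (k + 1/3)/(k + 7)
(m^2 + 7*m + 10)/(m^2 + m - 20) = (m + 2)/(m - 4)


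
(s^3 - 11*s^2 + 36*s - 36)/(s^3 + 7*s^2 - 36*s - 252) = (s^2 - 5*s + 6)/(s^2 + 13*s + 42)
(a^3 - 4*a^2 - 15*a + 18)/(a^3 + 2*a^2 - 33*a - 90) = (a - 1)/(a + 5)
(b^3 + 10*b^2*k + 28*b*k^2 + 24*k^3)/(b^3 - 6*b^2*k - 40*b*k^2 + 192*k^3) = (b^2 + 4*b*k + 4*k^2)/(b^2 - 12*b*k + 32*k^2)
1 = 1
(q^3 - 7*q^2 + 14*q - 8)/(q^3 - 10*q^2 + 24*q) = (q^2 - 3*q + 2)/(q*(q - 6))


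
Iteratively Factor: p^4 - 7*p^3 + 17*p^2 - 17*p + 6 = (p - 3)*(p^3 - 4*p^2 + 5*p - 2) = (p - 3)*(p - 1)*(p^2 - 3*p + 2) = (p - 3)*(p - 2)*(p - 1)*(p - 1)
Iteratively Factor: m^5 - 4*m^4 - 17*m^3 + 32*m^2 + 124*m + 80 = (m - 5)*(m^4 + m^3 - 12*m^2 - 28*m - 16) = (m - 5)*(m + 2)*(m^3 - m^2 - 10*m - 8) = (m - 5)*(m + 1)*(m + 2)*(m^2 - 2*m - 8) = (m - 5)*(m - 4)*(m + 1)*(m + 2)*(m + 2)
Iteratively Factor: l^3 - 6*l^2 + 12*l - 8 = (l - 2)*(l^2 - 4*l + 4) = (l - 2)^2*(l - 2)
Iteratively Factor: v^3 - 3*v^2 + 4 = (v - 2)*(v^2 - v - 2) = (v - 2)*(v + 1)*(v - 2)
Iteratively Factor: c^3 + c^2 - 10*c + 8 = (c - 2)*(c^2 + 3*c - 4) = (c - 2)*(c + 4)*(c - 1)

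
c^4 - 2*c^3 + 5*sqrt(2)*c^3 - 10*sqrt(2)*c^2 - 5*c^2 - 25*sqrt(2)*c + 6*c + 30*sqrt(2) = (c - 3)*(c - 1)*(c + 2)*(c + 5*sqrt(2))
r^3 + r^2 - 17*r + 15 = (r - 3)*(r - 1)*(r + 5)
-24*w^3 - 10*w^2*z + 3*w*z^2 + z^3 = (-3*w + z)*(2*w + z)*(4*w + z)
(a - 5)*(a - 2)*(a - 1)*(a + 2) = a^4 - 6*a^3 + a^2 + 24*a - 20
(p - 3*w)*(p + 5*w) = p^2 + 2*p*w - 15*w^2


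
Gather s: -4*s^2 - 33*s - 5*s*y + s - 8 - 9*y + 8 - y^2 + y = -4*s^2 + s*(-5*y - 32) - y^2 - 8*y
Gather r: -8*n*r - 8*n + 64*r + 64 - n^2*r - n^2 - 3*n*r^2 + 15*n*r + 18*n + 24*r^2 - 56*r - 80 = -n^2 + 10*n + r^2*(24 - 3*n) + r*(-n^2 + 7*n + 8) - 16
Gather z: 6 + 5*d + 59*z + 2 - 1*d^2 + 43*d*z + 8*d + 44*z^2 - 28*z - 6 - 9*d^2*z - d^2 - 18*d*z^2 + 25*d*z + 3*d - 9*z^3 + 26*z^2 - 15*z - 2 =-2*d^2 + 16*d - 9*z^3 + z^2*(70 - 18*d) + z*(-9*d^2 + 68*d + 16)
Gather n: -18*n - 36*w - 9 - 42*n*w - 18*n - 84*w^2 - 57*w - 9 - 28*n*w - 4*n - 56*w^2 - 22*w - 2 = n*(-70*w - 40) - 140*w^2 - 115*w - 20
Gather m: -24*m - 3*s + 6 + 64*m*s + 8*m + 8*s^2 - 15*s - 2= m*(64*s - 16) + 8*s^2 - 18*s + 4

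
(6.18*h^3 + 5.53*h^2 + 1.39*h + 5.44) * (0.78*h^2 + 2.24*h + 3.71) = 4.8204*h^5 + 18.1566*h^4 + 36.3992*h^3 + 27.8731*h^2 + 17.3425*h + 20.1824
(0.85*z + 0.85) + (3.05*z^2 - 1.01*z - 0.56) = 3.05*z^2 - 0.16*z + 0.29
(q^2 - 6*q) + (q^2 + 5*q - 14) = 2*q^2 - q - 14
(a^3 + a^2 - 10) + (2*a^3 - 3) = 3*a^3 + a^2 - 13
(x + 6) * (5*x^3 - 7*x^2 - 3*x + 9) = 5*x^4 + 23*x^3 - 45*x^2 - 9*x + 54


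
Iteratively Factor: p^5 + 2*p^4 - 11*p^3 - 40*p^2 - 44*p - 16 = (p + 1)*(p^4 + p^3 - 12*p^2 - 28*p - 16) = (p - 4)*(p + 1)*(p^3 + 5*p^2 + 8*p + 4) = (p - 4)*(p + 1)*(p + 2)*(p^2 + 3*p + 2) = (p - 4)*(p + 1)^2*(p + 2)*(p + 2)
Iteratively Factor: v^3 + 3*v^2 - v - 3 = (v - 1)*(v^2 + 4*v + 3) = (v - 1)*(v + 1)*(v + 3)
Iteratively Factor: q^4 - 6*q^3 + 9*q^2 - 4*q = (q - 1)*(q^3 - 5*q^2 + 4*q) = (q - 1)^2*(q^2 - 4*q) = q*(q - 1)^2*(q - 4)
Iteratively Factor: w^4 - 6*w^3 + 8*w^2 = (w - 4)*(w^3 - 2*w^2) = w*(w - 4)*(w^2 - 2*w) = w*(w - 4)*(w - 2)*(w)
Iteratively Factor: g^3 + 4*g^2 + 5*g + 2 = (g + 2)*(g^2 + 2*g + 1) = (g + 1)*(g + 2)*(g + 1)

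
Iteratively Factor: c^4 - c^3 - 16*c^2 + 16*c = (c - 4)*(c^3 + 3*c^2 - 4*c) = (c - 4)*(c + 4)*(c^2 - c) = c*(c - 4)*(c + 4)*(c - 1)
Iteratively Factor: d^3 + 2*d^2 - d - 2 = (d + 2)*(d^2 - 1) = (d + 1)*(d + 2)*(d - 1)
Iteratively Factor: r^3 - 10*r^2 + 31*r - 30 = (r - 2)*(r^2 - 8*r + 15) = (r - 3)*(r - 2)*(r - 5)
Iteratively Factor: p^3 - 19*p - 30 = (p - 5)*(p^2 + 5*p + 6) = (p - 5)*(p + 3)*(p + 2)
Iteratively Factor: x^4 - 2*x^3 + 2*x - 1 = (x - 1)*(x^3 - x^2 - x + 1) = (x - 1)^2*(x^2 - 1) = (x - 1)^2*(x + 1)*(x - 1)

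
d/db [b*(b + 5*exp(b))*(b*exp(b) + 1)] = b*(b + 1)*(b + 5*exp(b))*exp(b) + b*(b*exp(b) + 1)*(5*exp(b) + 1) + (b + 5*exp(b))*(b*exp(b) + 1)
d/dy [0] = 0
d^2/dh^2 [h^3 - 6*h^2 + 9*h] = 6*h - 12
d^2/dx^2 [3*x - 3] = 0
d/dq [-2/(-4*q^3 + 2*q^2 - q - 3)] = 2*(-12*q^2 + 4*q - 1)/(4*q^3 - 2*q^2 + q + 3)^2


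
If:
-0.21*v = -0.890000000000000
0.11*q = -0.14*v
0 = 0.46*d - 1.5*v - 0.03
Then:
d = 13.89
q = -5.39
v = 4.24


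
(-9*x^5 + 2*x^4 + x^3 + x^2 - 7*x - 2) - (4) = -9*x^5 + 2*x^4 + x^3 + x^2 - 7*x - 6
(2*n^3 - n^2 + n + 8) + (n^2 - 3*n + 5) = 2*n^3 - 2*n + 13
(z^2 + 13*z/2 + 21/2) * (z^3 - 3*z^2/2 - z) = z^5 + 5*z^4 - z^3/4 - 89*z^2/4 - 21*z/2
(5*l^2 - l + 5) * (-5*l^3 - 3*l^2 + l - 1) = -25*l^5 - 10*l^4 - 17*l^3 - 21*l^2 + 6*l - 5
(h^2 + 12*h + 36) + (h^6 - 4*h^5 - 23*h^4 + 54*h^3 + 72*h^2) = h^6 - 4*h^5 - 23*h^4 + 54*h^3 + 73*h^2 + 12*h + 36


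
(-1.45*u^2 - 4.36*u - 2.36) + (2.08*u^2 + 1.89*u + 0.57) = 0.63*u^2 - 2.47*u - 1.79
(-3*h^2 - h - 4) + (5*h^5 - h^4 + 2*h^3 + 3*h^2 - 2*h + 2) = 5*h^5 - h^4 + 2*h^3 - 3*h - 2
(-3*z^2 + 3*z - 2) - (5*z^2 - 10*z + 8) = -8*z^2 + 13*z - 10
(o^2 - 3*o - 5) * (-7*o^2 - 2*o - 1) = -7*o^4 + 19*o^3 + 40*o^2 + 13*o + 5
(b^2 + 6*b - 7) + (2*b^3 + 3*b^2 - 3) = 2*b^3 + 4*b^2 + 6*b - 10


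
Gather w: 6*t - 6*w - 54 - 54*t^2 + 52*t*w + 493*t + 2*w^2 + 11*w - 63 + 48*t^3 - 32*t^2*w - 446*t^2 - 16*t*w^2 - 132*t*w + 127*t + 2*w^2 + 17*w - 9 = 48*t^3 - 500*t^2 + 626*t + w^2*(4 - 16*t) + w*(-32*t^2 - 80*t + 22) - 126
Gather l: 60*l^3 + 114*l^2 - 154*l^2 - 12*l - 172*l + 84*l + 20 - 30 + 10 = 60*l^3 - 40*l^2 - 100*l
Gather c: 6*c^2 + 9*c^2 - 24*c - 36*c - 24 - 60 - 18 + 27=15*c^2 - 60*c - 75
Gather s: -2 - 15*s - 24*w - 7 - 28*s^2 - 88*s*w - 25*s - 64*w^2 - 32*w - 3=-28*s^2 + s*(-88*w - 40) - 64*w^2 - 56*w - 12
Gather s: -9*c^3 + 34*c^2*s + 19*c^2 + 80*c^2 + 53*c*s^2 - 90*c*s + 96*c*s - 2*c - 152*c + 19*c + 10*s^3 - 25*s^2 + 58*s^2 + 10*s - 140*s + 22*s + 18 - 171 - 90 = -9*c^3 + 99*c^2 - 135*c + 10*s^3 + s^2*(53*c + 33) + s*(34*c^2 + 6*c - 108) - 243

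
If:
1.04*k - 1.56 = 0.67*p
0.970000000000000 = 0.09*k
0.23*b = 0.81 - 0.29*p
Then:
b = -14.64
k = 10.78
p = 14.40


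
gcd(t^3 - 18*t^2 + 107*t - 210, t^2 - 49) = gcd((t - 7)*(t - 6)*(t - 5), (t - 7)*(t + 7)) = t - 7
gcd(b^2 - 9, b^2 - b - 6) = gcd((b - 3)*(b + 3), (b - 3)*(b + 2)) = b - 3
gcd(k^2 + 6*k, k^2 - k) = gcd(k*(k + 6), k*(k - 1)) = k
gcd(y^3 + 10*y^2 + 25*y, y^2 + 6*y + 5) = y + 5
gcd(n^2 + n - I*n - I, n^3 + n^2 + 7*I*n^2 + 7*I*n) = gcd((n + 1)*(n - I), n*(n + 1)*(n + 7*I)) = n + 1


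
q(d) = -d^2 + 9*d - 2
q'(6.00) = -3.00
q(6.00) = 16.00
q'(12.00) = -15.00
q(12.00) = -38.00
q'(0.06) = 8.88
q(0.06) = -1.46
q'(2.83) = 3.34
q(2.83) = 15.46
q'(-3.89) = 16.78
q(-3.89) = -52.14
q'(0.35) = 8.30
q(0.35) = 1.03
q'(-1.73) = 12.46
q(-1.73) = -20.56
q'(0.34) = 8.32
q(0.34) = 0.94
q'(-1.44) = 11.88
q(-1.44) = -17.03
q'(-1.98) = 12.96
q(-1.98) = -23.74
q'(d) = 9 - 2*d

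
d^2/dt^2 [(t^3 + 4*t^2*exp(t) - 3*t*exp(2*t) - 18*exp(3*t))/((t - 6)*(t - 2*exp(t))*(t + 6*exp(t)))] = 6*(6*t^4*exp(2*t) + 27*t^3*exp(3*t) - 84*t^3*exp(2*t) + 2*t^3 + 54*t^2*exp(4*t) - 378*t^2*exp(3*t) + 333*t^2*exp(2*t) + 36*t^2*exp(t) - 756*t*exp(4*t) + 1350*t*exp(3*t) - 54*t*exp(2*t) + 2700*exp(4*t) + 324*exp(3*t) + 108*exp(2*t))/(t^6 + 18*t^5*exp(t) - 18*t^5 + 108*t^4*exp(2*t) - 324*t^4*exp(t) + 108*t^4 + 216*t^3*exp(3*t) - 1944*t^3*exp(2*t) + 1944*t^3*exp(t) - 216*t^3 - 3888*t^2*exp(3*t) + 11664*t^2*exp(2*t) - 3888*t^2*exp(t) + 23328*t*exp(3*t) - 23328*t*exp(2*t) - 46656*exp(3*t))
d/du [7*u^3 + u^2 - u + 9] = 21*u^2 + 2*u - 1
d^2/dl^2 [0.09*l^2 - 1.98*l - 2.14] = 0.180000000000000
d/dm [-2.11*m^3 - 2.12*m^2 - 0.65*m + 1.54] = -6.33*m^2 - 4.24*m - 0.65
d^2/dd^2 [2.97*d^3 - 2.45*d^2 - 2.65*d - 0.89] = 17.82*d - 4.9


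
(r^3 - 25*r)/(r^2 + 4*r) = (r^2 - 25)/(r + 4)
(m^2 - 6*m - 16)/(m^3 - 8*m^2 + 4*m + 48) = (m - 8)/(m^2 - 10*m + 24)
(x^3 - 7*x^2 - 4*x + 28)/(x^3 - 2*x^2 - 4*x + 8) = (x - 7)/(x - 2)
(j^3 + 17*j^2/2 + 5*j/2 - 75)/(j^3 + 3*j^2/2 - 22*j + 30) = (j + 5)/(j - 2)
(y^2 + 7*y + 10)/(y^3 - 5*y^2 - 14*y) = (y + 5)/(y*(y - 7))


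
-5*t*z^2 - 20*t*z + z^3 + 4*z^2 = z*(-5*t + z)*(z + 4)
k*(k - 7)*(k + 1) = k^3 - 6*k^2 - 7*k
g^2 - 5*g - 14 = (g - 7)*(g + 2)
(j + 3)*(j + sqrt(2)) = j^2 + sqrt(2)*j + 3*j + 3*sqrt(2)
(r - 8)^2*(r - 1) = r^3 - 17*r^2 + 80*r - 64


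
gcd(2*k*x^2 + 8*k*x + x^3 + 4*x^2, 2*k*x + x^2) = 2*k*x + x^2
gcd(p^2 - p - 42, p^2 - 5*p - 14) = p - 7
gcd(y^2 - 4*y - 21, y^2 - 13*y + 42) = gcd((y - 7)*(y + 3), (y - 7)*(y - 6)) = y - 7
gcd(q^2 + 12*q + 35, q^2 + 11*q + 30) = q + 5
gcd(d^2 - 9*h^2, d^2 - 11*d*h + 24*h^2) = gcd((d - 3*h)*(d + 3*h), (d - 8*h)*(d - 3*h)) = d - 3*h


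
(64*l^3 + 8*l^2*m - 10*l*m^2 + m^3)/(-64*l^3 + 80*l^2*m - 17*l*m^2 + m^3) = (-8*l^2 - 2*l*m + m^2)/(8*l^2 - 9*l*m + m^2)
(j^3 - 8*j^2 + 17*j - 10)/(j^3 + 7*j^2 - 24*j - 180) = (j^2 - 3*j + 2)/(j^2 + 12*j + 36)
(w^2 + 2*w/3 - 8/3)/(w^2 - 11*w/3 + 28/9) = 3*(w + 2)/(3*w - 7)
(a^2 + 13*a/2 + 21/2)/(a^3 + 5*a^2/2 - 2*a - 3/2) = (2*a + 7)/(2*a^2 - a - 1)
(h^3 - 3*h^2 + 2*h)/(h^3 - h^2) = (h - 2)/h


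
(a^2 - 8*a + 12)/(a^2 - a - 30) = (a - 2)/(a + 5)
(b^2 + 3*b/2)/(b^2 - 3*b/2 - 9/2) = b/(b - 3)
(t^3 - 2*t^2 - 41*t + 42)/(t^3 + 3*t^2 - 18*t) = (t^2 - 8*t + 7)/(t*(t - 3))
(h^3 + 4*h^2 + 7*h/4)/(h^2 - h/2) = (4*h^2 + 16*h + 7)/(2*(2*h - 1))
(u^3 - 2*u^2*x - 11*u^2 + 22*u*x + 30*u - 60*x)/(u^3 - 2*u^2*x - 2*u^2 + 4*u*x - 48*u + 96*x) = (u^2 - 11*u + 30)/(u^2 - 2*u - 48)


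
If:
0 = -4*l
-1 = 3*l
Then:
No Solution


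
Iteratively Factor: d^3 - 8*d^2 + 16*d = (d)*(d^2 - 8*d + 16) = d*(d - 4)*(d - 4)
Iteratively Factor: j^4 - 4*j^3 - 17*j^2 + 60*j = (j)*(j^3 - 4*j^2 - 17*j + 60) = j*(j + 4)*(j^2 - 8*j + 15) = j*(j - 3)*(j + 4)*(j - 5)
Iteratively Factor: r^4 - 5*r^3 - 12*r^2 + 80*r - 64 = (r + 4)*(r^3 - 9*r^2 + 24*r - 16) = (r - 1)*(r + 4)*(r^2 - 8*r + 16) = (r - 4)*(r - 1)*(r + 4)*(r - 4)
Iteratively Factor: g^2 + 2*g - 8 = (g + 4)*(g - 2)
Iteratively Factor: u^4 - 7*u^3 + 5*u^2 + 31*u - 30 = (u - 3)*(u^3 - 4*u^2 - 7*u + 10) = (u - 5)*(u - 3)*(u^2 + u - 2) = (u - 5)*(u - 3)*(u + 2)*(u - 1)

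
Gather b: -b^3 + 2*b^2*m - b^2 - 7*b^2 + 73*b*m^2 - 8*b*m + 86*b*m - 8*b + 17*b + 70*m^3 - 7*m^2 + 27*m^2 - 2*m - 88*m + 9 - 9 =-b^3 + b^2*(2*m - 8) + b*(73*m^2 + 78*m + 9) + 70*m^3 + 20*m^2 - 90*m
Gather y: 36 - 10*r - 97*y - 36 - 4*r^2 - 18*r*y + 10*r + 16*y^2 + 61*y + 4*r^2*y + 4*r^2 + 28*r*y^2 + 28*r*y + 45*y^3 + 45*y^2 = 45*y^3 + y^2*(28*r + 61) + y*(4*r^2 + 10*r - 36)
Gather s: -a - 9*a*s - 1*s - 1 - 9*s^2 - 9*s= -a - 9*s^2 + s*(-9*a - 10) - 1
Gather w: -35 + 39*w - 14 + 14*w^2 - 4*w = 14*w^2 + 35*w - 49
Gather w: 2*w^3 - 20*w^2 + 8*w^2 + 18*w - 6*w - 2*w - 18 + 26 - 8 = 2*w^3 - 12*w^2 + 10*w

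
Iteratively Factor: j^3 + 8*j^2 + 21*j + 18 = (j + 3)*(j^2 + 5*j + 6) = (j + 2)*(j + 3)*(j + 3)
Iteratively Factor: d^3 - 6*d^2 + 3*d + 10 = (d + 1)*(d^2 - 7*d + 10) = (d - 5)*(d + 1)*(d - 2)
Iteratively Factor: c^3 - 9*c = (c - 3)*(c^2 + 3*c) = (c - 3)*(c + 3)*(c)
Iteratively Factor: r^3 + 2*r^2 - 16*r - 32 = (r - 4)*(r^2 + 6*r + 8) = (r - 4)*(r + 2)*(r + 4)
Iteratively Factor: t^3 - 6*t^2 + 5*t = (t - 5)*(t^2 - t) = t*(t - 5)*(t - 1)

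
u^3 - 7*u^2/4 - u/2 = u*(u - 2)*(u + 1/4)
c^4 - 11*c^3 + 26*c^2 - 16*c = c*(c - 8)*(c - 2)*(c - 1)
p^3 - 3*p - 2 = (p - 2)*(p + 1)^2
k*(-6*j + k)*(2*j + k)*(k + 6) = -12*j^2*k^2 - 72*j^2*k - 4*j*k^3 - 24*j*k^2 + k^4 + 6*k^3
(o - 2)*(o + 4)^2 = o^3 + 6*o^2 - 32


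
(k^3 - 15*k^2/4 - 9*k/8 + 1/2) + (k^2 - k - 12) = k^3 - 11*k^2/4 - 17*k/8 - 23/2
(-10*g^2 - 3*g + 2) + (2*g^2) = -8*g^2 - 3*g + 2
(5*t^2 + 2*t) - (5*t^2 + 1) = 2*t - 1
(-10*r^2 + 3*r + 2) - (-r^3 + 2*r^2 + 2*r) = r^3 - 12*r^2 + r + 2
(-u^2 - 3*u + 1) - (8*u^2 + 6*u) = -9*u^2 - 9*u + 1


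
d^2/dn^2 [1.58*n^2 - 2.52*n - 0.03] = 3.16000000000000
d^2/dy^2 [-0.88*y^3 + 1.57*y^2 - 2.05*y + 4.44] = 3.14 - 5.28*y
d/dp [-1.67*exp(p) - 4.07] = -1.67*exp(p)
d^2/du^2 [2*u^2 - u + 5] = 4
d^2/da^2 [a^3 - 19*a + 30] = 6*a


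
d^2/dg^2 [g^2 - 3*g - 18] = 2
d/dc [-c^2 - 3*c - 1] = -2*c - 3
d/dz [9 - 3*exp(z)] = -3*exp(z)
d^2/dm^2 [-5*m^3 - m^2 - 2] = -30*m - 2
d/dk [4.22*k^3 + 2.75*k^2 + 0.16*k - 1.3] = 12.66*k^2 + 5.5*k + 0.16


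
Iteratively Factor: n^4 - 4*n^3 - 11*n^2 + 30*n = (n - 5)*(n^3 + n^2 - 6*n) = (n - 5)*(n + 3)*(n^2 - 2*n) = n*(n - 5)*(n + 3)*(n - 2)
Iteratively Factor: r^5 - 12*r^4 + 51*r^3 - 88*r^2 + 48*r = (r - 1)*(r^4 - 11*r^3 + 40*r^2 - 48*r) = (r - 3)*(r - 1)*(r^3 - 8*r^2 + 16*r) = (r - 4)*(r - 3)*(r - 1)*(r^2 - 4*r) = (r - 4)^2*(r - 3)*(r - 1)*(r)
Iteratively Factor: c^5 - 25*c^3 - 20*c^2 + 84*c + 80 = (c + 1)*(c^4 - c^3 - 24*c^2 + 4*c + 80) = (c - 5)*(c + 1)*(c^3 + 4*c^2 - 4*c - 16) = (c - 5)*(c + 1)*(c + 4)*(c^2 - 4) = (c - 5)*(c - 2)*(c + 1)*(c + 4)*(c + 2)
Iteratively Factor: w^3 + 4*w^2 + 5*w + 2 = (w + 1)*(w^2 + 3*w + 2) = (w + 1)*(w + 2)*(w + 1)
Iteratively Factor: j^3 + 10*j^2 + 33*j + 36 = (j + 4)*(j^2 + 6*j + 9) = (j + 3)*(j + 4)*(j + 3)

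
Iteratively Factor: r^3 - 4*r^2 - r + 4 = (r - 4)*(r^2 - 1) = (r - 4)*(r - 1)*(r + 1)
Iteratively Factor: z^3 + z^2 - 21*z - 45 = (z + 3)*(z^2 - 2*z - 15) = (z - 5)*(z + 3)*(z + 3)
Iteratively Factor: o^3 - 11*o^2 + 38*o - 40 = (o - 5)*(o^2 - 6*o + 8) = (o - 5)*(o - 4)*(o - 2)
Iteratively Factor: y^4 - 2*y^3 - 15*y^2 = (y - 5)*(y^3 + 3*y^2) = (y - 5)*(y + 3)*(y^2) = y*(y - 5)*(y + 3)*(y)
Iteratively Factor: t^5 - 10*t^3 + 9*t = (t - 1)*(t^4 + t^3 - 9*t^2 - 9*t) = (t - 3)*(t - 1)*(t^3 + 4*t^2 + 3*t) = (t - 3)*(t - 1)*(t + 1)*(t^2 + 3*t) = (t - 3)*(t - 1)*(t + 1)*(t + 3)*(t)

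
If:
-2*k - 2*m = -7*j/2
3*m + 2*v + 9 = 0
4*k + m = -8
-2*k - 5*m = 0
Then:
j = -16/21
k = -20/9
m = 8/9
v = -35/6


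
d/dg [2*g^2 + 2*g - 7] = 4*g + 2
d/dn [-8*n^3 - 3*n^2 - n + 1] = -24*n^2 - 6*n - 1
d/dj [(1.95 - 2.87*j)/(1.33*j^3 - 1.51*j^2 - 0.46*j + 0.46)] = (7.6342*j^3 - 12.1142*j^2 + 5.889*j - 0.4232)/(1.7689*j^6 - 4.0166*j^5 + 1.0565*j^4 + 2.6128*j^3 - 1.1776*j^2 - 0.4232*j + 0.2116)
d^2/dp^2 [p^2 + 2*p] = 2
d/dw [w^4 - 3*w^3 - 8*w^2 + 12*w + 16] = 4*w^3 - 9*w^2 - 16*w + 12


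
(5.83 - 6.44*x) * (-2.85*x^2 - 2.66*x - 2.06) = 18.354*x^3 + 0.514900000000001*x^2 - 2.2414*x - 12.0098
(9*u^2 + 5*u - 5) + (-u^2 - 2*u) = 8*u^2 + 3*u - 5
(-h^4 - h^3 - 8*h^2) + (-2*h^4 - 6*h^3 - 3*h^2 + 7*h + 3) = -3*h^4 - 7*h^3 - 11*h^2 + 7*h + 3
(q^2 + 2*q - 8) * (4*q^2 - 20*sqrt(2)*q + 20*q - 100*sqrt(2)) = 4*q^4 - 20*sqrt(2)*q^3 + 28*q^3 - 140*sqrt(2)*q^2 + 8*q^2 - 160*q - 40*sqrt(2)*q + 800*sqrt(2)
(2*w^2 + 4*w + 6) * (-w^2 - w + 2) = -2*w^4 - 6*w^3 - 6*w^2 + 2*w + 12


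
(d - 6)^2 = d^2 - 12*d + 36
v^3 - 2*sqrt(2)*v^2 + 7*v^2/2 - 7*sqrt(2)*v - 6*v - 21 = (v + 7/2)*(v - 3*sqrt(2))*(v + sqrt(2))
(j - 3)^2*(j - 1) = j^3 - 7*j^2 + 15*j - 9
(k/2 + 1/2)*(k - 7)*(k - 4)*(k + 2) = k^4/2 - 4*k^3 - 3*k^2/2 + 31*k + 28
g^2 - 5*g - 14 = (g - 7)*(g + 2)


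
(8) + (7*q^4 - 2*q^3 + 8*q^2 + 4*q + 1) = 7*q^4 - 2*q^3 + 8*q^2 + 4*q + 9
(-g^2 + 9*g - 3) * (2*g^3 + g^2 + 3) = -2*g^5 + 17*g^4 + 3*g^3 - 6*g^2 + 27*g - 9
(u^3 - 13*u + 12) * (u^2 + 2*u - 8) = u^5 + 2*u^4 - 21*u^3 - 14*u^2 + 128*u - 96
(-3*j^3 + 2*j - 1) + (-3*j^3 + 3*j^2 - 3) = -6*j^3 + 3*j^2 + 2*j - 4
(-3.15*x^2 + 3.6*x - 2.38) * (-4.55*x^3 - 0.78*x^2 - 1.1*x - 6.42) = 14.3325*x^5 - 13.923*x^4 + 11.486*x^3 + 18.1194*x^2 - 20.494*x + 15.2796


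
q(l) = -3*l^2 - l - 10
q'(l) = -6*l - 1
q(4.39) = -72.21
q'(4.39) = -27.34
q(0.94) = -13.59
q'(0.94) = -6.64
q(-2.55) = -26.96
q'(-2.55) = 14.30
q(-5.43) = -93.02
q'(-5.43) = 31.58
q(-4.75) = -72.94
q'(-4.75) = 27.50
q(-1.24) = -13.37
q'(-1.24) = 6.44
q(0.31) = -10.60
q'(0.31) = -2.86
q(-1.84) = -18.32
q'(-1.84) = 10.04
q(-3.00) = -34.00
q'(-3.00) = 17.00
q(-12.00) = -430.00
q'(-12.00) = 71.00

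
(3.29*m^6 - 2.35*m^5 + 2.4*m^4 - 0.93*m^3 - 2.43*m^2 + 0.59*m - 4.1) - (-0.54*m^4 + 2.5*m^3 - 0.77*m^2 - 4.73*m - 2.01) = 3.29*m^6 - 2.35*m^5 + 2.94*m^4 - 3.43*m^3 - 1.66*m^2 + 5.32*m - 2.09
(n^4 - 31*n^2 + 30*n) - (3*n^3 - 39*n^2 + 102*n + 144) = n^4 - 3*n^3 + 8*n^2 - 72*n - 144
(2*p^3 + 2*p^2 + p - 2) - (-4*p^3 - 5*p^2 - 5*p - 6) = 6*p^3 + 7*p^2 + 6*p + 4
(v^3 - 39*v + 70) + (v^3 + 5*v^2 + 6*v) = 2*v^3 + 5*v^2 - 33*v + 70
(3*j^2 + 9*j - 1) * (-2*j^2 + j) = -6*j^4 - 15*j^3 + 11*j^2 - j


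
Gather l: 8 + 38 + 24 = 70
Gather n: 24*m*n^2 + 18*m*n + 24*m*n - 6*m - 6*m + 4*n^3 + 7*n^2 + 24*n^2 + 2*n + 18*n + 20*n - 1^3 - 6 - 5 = -12*m + 4*n^3 + n^2*(24*m + 31) + n*(42*m + 40) - 12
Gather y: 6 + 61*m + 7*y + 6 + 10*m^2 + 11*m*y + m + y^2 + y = 10*m^2 + 62*m + y^2 + y*(11*m + 8) + 12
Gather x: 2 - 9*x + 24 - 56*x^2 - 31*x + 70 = -56*x^2 - 40*x + 96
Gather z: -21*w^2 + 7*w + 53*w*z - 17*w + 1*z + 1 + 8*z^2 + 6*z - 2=-21*w^2 - 10*w + 8*z^2 + z*(53*w + 7) - 1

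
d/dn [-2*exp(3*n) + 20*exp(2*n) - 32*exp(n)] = (-6*exp(2*n) + 40*exp(n) - 32)*exp(n)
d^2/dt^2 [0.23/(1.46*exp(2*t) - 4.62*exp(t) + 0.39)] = ((1.0626 - 1.3432*exp(t))*(1.46*exp(2*t) - 4.62*exp(t) + 0.39) + 0.23*(2.92*exp(t) - 4.62)*(5.84*exp(t) - 9.24)*exp(t))*exp(t)/(1.46*exp(2*t) - 4.62*exp(t) + 0.39)^3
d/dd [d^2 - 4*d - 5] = 2*d - 4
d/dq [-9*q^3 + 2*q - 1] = 2 - 27*q^2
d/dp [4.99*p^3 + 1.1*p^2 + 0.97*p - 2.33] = 14.97*p^2 + 2.2*p + 0.97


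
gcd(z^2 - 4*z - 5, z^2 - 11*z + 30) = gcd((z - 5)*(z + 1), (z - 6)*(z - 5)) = z - 5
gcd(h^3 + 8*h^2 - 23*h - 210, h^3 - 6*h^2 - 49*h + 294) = h + 7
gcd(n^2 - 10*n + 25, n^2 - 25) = n - 5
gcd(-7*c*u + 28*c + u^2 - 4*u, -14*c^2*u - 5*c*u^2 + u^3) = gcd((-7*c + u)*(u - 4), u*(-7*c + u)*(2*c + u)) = -7*c + u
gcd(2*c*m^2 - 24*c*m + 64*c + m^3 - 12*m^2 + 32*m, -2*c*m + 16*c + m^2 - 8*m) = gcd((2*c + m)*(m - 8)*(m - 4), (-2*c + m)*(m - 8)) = m - 8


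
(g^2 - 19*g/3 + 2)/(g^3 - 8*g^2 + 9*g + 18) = (g - 1/3)/(g^2 - 2*g - 3)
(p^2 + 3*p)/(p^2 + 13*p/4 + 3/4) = 4*p/(4*p + 1)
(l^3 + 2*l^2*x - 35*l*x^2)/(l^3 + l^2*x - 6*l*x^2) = (l^2 + 2*l*x - 35*x^2)/(l^2 + l*x - 6*x^2)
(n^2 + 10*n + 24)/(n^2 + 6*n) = (n + 4)/n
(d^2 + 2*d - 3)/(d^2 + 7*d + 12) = (d - 1)/(d + 4)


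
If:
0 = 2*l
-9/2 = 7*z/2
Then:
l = 0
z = -9/7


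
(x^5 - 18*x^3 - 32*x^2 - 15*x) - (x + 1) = x^5 - 18*x^3 - 32*x^2 - 16*x - 1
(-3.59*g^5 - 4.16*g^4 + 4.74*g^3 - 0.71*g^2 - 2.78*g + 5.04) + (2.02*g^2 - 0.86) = -3.59*g^5 - 4.16*g^4 + 4.74*g^3 + 1.31*g^2 - 2.78*g + 4.18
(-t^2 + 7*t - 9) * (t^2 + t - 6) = -t^4 + 6*t^3 + 4*t^2 - 51*t + 54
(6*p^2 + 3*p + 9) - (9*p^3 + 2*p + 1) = -9*p^3 + 6*p^2 + p + 8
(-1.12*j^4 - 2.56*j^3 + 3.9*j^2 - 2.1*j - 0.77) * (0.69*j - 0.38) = -0.7728*j^5 - 1.3408*j^4 + 3.6638*j^3 - 2.931*j^2 + 0.2667*j + 0.2926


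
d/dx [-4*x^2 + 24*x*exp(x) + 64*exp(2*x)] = 24*x*exp(x) - 8*x + 128*exp(2*x) + 24*exp(x)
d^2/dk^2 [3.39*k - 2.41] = 0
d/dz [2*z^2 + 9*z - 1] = 4*z + 9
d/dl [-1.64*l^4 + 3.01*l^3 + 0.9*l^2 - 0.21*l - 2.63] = -6.56*l^3 + 9.03*l^2 + 1.8*l - 0.21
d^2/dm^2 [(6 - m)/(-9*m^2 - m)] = 6*(27*m^3 - 486*m^2 - 54*m - 2)/(m^3*(729*m^3 + 243*m^2 + 27*m + 1))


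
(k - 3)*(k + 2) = k^2 - k - 6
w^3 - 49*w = w*(w - 7)*(w + 7)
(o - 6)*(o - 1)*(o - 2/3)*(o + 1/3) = o^4 - 22*o^3/3 + 73*o^2/9 - 4*o/9 - 4/3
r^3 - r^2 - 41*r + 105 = (r - 5)*(r - 3)*(r + 7)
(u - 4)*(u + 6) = u^2 + 2*u - 24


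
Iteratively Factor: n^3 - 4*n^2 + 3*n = (n - 1)*(n^2 - 3*n) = (n - 3)*(n - 1)*(n)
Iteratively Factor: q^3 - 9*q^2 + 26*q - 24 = (q - 3)*(q^2 - 6*q + 8) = (q - 3)*(q - 2)*(q - 4)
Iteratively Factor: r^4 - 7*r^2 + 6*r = (r - 2)*(r^3 + 2*r^2 - 3*r) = (r - 2)*(r - 1)*(r^2 + 3*r) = (r - 2)*(r - 1)*(r + 3)*(r)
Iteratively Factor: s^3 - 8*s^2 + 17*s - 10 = (s - 2)*(s^2 - 6*s + 5) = (s - 5)*(s - 2)*(s - 1)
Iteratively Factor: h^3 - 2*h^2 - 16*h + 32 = (h - 2)*(h^2 - 16) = (h - 2)*(h + 4)*(h - 4)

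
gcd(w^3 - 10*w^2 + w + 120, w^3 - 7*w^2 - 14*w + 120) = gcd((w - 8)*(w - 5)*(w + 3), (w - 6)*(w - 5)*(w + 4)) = w - 5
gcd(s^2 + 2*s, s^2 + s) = s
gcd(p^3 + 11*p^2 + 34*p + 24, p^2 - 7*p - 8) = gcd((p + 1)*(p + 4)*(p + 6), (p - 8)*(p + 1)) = p + 1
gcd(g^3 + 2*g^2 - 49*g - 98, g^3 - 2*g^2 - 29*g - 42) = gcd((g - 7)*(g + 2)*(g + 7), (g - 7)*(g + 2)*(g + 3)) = g^2 - 5*g - 14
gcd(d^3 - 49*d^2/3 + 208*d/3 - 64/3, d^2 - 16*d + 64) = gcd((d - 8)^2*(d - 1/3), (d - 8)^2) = d^2 - 16*d + 64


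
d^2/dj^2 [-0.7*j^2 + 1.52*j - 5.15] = -1.40000000000000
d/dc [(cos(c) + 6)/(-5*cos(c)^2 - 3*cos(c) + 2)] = 5*(sin(c)^2 - 12*cos(c) - 5)*sin(c)/(5*cos(c)^2 + 3*cos(c) - 2)^2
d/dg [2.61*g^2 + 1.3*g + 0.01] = 5.22*g + 1.3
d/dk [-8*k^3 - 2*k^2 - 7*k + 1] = -24*k^2 - 4*k - 7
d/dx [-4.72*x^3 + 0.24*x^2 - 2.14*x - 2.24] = -14.16*x^2 + 0.48*x - 2.14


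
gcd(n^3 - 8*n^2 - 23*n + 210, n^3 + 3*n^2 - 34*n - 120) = n^2 - n - 30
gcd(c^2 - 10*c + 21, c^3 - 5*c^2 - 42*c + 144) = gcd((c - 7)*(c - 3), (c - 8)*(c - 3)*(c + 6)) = c - 3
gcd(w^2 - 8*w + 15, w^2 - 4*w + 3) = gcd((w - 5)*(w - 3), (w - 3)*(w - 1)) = w - 3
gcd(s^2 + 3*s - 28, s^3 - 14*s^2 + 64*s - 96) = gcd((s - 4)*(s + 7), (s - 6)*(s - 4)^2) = s - 4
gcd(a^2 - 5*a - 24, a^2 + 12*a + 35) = 1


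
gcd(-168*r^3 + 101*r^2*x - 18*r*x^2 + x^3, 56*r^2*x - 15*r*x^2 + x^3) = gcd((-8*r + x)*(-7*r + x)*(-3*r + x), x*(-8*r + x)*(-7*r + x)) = 56*r^2 - 15*r*x + x^2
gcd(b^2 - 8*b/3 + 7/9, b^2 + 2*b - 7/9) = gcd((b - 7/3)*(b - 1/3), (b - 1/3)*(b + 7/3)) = b - 1/3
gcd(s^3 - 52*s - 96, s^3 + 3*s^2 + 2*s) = s + 2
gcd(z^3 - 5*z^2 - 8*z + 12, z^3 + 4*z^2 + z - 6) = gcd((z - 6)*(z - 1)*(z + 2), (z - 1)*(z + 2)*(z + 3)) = z^2 + z - 2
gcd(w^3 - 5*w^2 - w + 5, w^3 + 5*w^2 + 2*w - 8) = w - 1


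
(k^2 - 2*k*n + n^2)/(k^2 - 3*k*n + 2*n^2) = (k - n)/(k - 2*n)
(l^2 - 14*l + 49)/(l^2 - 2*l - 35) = (l - 7)/(l + 5)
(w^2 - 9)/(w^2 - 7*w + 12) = (w + 3)/(w - 4)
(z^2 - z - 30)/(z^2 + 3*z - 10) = (z - 6)/(z - 2)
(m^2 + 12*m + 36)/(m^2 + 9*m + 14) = (m^2 + 12*m + 36)/(m^2 + 9*m + 14)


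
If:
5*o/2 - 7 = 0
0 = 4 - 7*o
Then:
No Solution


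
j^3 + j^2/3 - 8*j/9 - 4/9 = (j - 1)*(j + 2/3)^2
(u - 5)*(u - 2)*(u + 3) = u^3 - 4*u^2 - 11*u + 30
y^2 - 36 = (y - 6)*(y + 6)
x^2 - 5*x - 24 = (x - 8)*(x + 3)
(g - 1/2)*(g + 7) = g^2 + 13*g/2 - 7/2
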